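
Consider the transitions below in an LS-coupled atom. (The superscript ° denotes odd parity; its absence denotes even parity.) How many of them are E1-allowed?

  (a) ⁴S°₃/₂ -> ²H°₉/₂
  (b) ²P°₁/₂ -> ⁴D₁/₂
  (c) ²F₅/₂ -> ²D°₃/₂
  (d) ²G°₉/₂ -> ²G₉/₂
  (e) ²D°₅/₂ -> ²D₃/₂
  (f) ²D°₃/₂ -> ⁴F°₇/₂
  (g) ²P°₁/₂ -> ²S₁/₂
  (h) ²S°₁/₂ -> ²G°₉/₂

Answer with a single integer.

4

(a) forbidden (parity, ΔS, ΔL, ΔJ fail)
(b) forbidden (ΔS fails)
(c) allowed
(d) allowed
(e) allowed
(f) forbidden (parity, ΔS, ΔJ fail)
(g) allowed
(h) forbidden (parity, ΔL, ΔJ fail)
Total allowed: 4 of 8.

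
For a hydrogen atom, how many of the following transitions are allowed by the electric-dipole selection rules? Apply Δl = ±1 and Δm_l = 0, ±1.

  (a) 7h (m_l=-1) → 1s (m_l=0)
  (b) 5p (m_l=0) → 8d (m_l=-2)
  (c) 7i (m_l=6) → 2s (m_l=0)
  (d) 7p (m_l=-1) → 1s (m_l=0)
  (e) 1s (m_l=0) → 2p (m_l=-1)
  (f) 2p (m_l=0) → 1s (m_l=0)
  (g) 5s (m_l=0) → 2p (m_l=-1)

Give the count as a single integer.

4

(a) forbidden — Δl = -5 (E1 requires Δl = ±1)
(b) forbidden — Δm_l = -2 (E1 requires Δm_l = 0, ±1)
(c) forbidden — Δl = -6 (E1 requires Δl = ±1); Δm_l = -6 (E1 requires Δm_l = 0, ±1)
(d) allowed
(e) allowed
(f) allowed
(g) allowed
Total allowed: 4 of 7.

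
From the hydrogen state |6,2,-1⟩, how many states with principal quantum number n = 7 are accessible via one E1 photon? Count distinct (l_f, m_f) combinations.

E1 requires Δl = ±1, so l_f ∈ {1, 3}; with 0 ≤ l_f ≤ n_f−1 = 6, the allowed l_f values are {1, 3}.
For l_f = 1: m_f ∈ {m_i−1, m_i, m_i+1} ∩ [−1, 1] = {-1, 0} → 2 states.
For l_f = 3: m_f ∈ {m_i−1, m_i, m_i+1} ∩ [−3, 3] = {-2, -1, 0} → 3 states.
Total: 5.

5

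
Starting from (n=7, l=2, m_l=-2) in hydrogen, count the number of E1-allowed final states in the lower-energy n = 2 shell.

1

E1 requires Δl = ±1, so l_f ∈ {1, 3}; with 0 ≤ l_f ≤ n_f−1 = 1, the allowed l_f values are {1}.
For l_f = 1: m_f ∈ {m_i−1, m_i, m_i+1} ∩ [−1, 1] = {-1} → 1 state.
Total: 1.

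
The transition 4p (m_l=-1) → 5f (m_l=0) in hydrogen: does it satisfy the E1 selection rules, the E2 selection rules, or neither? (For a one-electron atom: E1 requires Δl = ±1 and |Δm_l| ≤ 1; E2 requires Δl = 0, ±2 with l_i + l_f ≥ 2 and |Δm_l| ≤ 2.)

Δl = 3 − 1 = +2; l_i + l_f = 4.
Δm_l = +1.
E1 (Δl = ±1, |Δm_l| ≤ 1): not satisfied.
E2 (Δl = 0,±2, l_i+l_f ≥ 2, |Δm_l| ≤ 2): satisfied.

E2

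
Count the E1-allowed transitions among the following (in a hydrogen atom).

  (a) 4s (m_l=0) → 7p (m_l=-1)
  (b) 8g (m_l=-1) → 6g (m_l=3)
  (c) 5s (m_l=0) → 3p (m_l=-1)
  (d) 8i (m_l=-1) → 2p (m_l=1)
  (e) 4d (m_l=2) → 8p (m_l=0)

(a) allowed
(b) forbidden — Δl = +0 (E1 requires Δl = ±1); Δm_l = +4 (E1 requires Δm_l = 0, ±1)
(c) allowed
(d) forbidden — Δl = -5 (E1 requires Δl = ±1); Δm_l = +2 (E1 requires Δm_l = 0, ±1)
(e) forbidden — Δm_l = -2 (E1 requires Δm_l = 0, ±1)
Total allowed: 2 of 5.

2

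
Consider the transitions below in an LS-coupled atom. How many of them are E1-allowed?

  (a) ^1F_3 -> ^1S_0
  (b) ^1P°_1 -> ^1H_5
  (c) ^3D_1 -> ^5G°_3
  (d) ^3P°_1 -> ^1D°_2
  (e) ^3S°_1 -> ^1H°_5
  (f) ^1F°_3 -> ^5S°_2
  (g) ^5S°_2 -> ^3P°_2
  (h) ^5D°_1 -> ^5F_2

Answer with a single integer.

1

(a) forbidden (parity, ΔL, ΔJ fail)
(b) forbidden (ΔL, ΔJ fail)
(c) forbidden (ΔS, ΔL, ΔJ fail)
(d) forbidden (parity, ΔS fail)
(e) forbidden (parity, ΔS, ΔL, ΔJ fail)
(f) forbidden (parity, ΔS, ΔL fail)
(g) forbidden (parity, ΔS fail)
(h) allowed
Total allowed: 1 of 8.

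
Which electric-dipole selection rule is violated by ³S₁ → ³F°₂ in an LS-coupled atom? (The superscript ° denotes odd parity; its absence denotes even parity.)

Parity must change: even → odd — ok.
ΔS = 0: S: 1 → 1 — ok.
ΔL = 0, ±1 (not L=0↔0): L: 0 → 3, ΔL = +3 — fails.
ΔJ = 0, ±1 (not J=0↔0): J: 1 → 2, ΔJ = +1 — ok.

the ΔL = 0, ±1 rule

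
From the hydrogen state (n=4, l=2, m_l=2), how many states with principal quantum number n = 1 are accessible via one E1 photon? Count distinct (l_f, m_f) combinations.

0

E1 requires l_f ∈ {1, 3}, but neither lies in [0, 0], so no final state is reachable.
Total: 0.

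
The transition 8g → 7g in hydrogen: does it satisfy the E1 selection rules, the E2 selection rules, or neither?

E2

Δl = 4 − 4 = +0; l_i + l_f = 8.
E1 (Δl = ±1): not satisfied.
E2 (Δl = 0,±2, l_i+l_f ≥ 2): satisfied.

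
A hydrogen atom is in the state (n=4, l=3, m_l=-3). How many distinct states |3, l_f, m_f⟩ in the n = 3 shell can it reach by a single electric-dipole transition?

E1 requires Δl = ±1, so l_f ∈ {2, 4}; with 0 ≤ l_f ≤ n_f−1 = 2, the allowed l_f values are {2}.
For l_f = 2: m_f ∈ {m_i−1, m_i, m_i+1} ∩ [−2, 2] = {-2} → 1 state.
Total: 1.

1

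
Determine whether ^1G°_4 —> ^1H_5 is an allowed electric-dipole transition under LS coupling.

allowed

ΔS = 0: S: 0 → 0 — passes.
ΔJ = 0, ±1 (not J=0↔0): J: 4 → 5, ΔJ = +1 — passes.
Parity must change: odd → even — passes.
ΔL = 0, ±1 (not L=0↔0): L: 4 → 5, ΔL = +1 — passes.
All four E1 rules are satisfied.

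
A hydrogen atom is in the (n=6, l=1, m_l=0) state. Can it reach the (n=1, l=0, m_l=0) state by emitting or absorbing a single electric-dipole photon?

Δl = 0 − 1 = -1; the E1 rule Δl = ±1 is ok.
m_l: 0 → 0 (Δm_l = +0). |Δm_l| ≤ 1 ok.
All E1 selection rules are satisfied.

allowed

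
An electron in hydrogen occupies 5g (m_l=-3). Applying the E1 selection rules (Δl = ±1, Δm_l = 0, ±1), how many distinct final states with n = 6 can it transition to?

E1 requires Δl = ±1, so l_f ∈ {3, 5}; with 0 ≤ l_f ≤ n_f−1 = 5, the allowed l_f values are {3, 5}.
For l_f = 3: m_f ∈ {m_i−1, m_i, m_i+1} ∩ [−3, 3] = {-3, -2} → 2 states.
For l_f = 5: m_f ∈ {m_i−1, m_i, m_i+1} ∩ [−5, 5] = {-4, -3, -2} → 3 states.
Total: 5.

5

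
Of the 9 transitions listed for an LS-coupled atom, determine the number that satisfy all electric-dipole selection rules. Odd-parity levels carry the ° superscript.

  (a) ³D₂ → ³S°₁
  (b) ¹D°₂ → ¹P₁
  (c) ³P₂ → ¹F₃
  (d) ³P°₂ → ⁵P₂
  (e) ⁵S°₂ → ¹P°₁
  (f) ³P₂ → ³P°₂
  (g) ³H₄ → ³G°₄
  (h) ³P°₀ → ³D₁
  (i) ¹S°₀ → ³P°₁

4

(a) forbidden (ΔL fails)
(b) allowed
(c) forbidden (parity, ΔS, ΔL fail)
(d) forbidden (ΔS fails)
(e) forbidden (parity, ΔS fail)
(f) allowed
(g) allowed
(h) allowed
(i) forbidden (parity, ΔS fail)
Total allowed: 4 of 9.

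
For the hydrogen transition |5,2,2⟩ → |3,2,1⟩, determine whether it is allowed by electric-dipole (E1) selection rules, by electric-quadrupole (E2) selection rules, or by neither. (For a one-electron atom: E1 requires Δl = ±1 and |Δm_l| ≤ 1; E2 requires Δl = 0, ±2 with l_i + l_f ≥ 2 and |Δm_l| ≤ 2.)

Δl = 2 − 2 = +0; l_i + l_f = 4.
Δm_l = -1.
E1 (Δl = ±1, |Δm_l| ≤ 1): not satisfied.
E2 (Δl = 0,±2, l_i+l_f ≥ 2, |Δm_l| ≤ 2): satisfied.

E2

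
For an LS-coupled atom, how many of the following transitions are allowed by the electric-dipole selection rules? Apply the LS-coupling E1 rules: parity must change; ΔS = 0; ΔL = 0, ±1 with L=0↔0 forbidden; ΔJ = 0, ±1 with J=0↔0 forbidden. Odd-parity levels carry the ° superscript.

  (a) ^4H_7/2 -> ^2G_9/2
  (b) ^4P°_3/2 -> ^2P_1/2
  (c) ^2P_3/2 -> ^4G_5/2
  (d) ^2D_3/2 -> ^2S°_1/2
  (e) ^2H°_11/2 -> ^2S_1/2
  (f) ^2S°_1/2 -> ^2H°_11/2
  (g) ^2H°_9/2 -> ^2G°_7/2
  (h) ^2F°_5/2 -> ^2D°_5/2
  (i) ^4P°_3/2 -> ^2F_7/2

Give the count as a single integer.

(a) forbidden (parity, ΔS fail)
(b) forbidden (ΔS fails)
(c) forbidden (parity, ΔS, ΔL fail)
(d) forbidden (ΔL fails)
(e) forbidden (ΔL, ΔJ fail)
(f) forbidden (parity, ΔL, ΔJ fail)
(g) forbidden (parity fails)
(h) forbidden (parity fails)
(i) forbidden (ΔS, ΔL, ΔJ fail)
Total allowed: 0 of 9.

0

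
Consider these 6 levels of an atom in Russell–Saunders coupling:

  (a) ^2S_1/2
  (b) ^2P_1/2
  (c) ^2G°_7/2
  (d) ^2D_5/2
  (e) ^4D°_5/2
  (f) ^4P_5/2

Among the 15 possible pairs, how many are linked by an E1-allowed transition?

1

(a)–(b): forbidden (parity).
(a)–(c): forbidden (ΔL, ΔJ).
(a)–(d): forbidden (parity, ΔL, ΔJ).
(a)–(e): forbidden (ΔS, ΔL, ΔJ).
(a)–(f): forbidden (parity, ΔS, ΔJ).
(b)–(c): forbidden (ΔL, ΔJ).
(b)–(d): forbidden (parity, ΔJ).
(b)–(e): forbidden (ΔS, ΔJ).
(b)–(f): forbidden (parity, ΔS, ΔJ).
(c)–(d): forbidden (ΔL).
(c)–(e): forbidden (parity, ΔS, ΔL).
(c)–(f): forbidden (ΔS, ΔL).
(d)–(e): forbidden (ΔS).
(d)–(f): forbidden (parity, ΔS).
(e)–(f): allowed.
Allowed pairs: 1 of 15.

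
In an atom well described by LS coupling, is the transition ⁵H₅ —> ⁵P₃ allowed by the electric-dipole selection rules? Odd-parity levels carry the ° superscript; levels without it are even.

forbidden

Parity must change: even → even — violated.
ΔS = 0: S: 2 → 2 — satisfied.
ΔJ = 0, ±1 (not J=0↔0): J: 5 → 3, ΔJ = -2 — violated.
ΔL = 0, ±1 (not L=0↔0): L: 5 → 1, ΔL = -4 — violated.
Rule(s) violated: parity, ΔL, ΔJ.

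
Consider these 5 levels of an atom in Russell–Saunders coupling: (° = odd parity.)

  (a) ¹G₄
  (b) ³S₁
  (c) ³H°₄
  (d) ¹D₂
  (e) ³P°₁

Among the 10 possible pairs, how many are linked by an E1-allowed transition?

1

(a)–(b): forbidden (parity, ΔS, ΔL, ΔJ).
(a)–(c): forbidden (ΔS).
(a)–(d): forbidden (parity, ΔL, ΔJ).
(a)–(e): forbidden (ΔS, ΔL, ΔJ).
(b)–(c): forbidden (ΔL, ΔJ).
(b)–(d): forbidden (parity, ΔS, ΔL).
(b)–(e): allowed.
(c)–(d): forbidden (ΔS, ΔL, ΔJ).
(c)–(e): forbidden (parity, ΔL, ΔJ).
(d)–(e): forbidden (ΔS).
Allowed pairs: 1 of 10.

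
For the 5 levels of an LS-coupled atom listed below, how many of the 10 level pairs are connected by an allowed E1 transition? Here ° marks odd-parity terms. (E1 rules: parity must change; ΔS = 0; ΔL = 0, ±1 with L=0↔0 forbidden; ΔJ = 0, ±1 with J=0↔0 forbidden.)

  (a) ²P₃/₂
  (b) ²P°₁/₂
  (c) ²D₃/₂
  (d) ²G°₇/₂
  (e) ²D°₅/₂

4

(a)–(b): allowed.
(a)–(c): forbidden (parity).
(a)–(d): forbidden (ΔL, ΔJ).
(a)–(e): allowed.
(b)–(c): allowed.
(b)–(d): forbidden (parity, ΔL, ΔJ).
(b)–(e): forbidden (parity, ΔJ).
(c)–(d): forbidden (ΔL, ΔJ).
(c)–(e): allowed.
(d)–(e): forbidden (parity, ΔL).
Allowed pairs: 4 of 10.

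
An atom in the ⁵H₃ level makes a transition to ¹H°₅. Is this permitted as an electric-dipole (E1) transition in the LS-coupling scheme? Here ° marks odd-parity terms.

forbidden

Parity must change: even → odd — satisfied.
ΔS = 0: S: 2 → 0 — violated.
ΔL = 0, ±1 (not L=0↔0): L: 5 → 5, ΔL = +0 — satisfied.
ΔJ = 0, ±1 (not J=0↔0): J: 3 → 5, ΔJ = +2 — violated.
Rule(s) violated: ΔS, ΔJ.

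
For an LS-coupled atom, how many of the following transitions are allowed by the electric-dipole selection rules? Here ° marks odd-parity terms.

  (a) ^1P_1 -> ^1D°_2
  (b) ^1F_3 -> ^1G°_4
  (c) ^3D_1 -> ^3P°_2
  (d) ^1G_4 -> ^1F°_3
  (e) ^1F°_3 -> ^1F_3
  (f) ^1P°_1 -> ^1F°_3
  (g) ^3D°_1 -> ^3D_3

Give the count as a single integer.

5

(a) allowed
(b) allowed
(c) allowed
(d) allowed
(e) allowed
(f) forbidden (parity, ΔL, ΔJ fail)
(g) forbidden (ΔJ fails)
Total allowed: 5 of 7.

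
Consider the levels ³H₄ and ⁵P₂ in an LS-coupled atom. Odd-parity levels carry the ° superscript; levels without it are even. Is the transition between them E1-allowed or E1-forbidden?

forbidden

Initial level: S=1, L=5, J=4, parity even. Final level: S=2, L=1, J=2, parity even.
ΔJ = 0, ±1 (not J=0↔0): J: 4 → 2, ΔJ = -2 — ✗.
Parity must change: even → even — ✗.
ΔL = 0, ±1 (not L=0↔0): L: 5 → 1, ΔL = -4 — ✗.
ΔS = 0: S: 1 → 2 — ✗.
Rule(s) violated: parity, ΔS, ΔL, ΔJ.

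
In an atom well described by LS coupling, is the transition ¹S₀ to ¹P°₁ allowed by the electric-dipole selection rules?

Parity must change: even → odd — ok.
ΔS = 0: S: 0 → 0 — ok.
ΔL = 0, ±1 (not L=0↔0): L: 0 → 1, ΔL = +1 — ok.
ΔJ = 0, ±1 (not J=0↔0): J: 0 → 1, ΔJ = +1 — ok.
All four E1 rules are satisfied.

allowed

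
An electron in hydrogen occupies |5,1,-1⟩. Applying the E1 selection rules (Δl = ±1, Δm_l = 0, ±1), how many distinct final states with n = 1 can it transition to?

E1 requires Δl = ±1, so l_f ∈ {0, 2}; with 0 ≤ l_f ≤ n_f−1 = 0, the allowed l_f values are {0}.
For l_f = 0: m_f ∈ {m_i−1, m_i, m_i+1} ∩ [−0, 0] = {0} → 1 state.
Total: 1.

1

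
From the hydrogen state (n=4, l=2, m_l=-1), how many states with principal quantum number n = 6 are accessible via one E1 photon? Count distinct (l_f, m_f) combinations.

E1 requires Δl = ±1, so l_f ∈ {1, 3}; with 0 ≤ l_f ≤ n_f−1 = 5, the allowed l_f values are {1, 3}.
For l_f = 1: m_f ∈ {m_i−1, m_i, m_i+1} ∩ [−1, 1] = {-1, 0} → 2 states.
For l_f = 3: m_f ∈ {m_i−1, m_i, m_i+1} ∩ [−3, 3] = {-2, -1, 0} → 3 states.
Total: 5.

5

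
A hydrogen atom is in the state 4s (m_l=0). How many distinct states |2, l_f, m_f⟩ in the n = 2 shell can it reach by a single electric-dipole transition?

3

E1 requires Δl = ±1, so l_f ∈ {-1, 1}; with 0 ≤ l_f ≤ n_f−1 = 1, the allowed l_f values are {1}.
For l_f = 1: m_f ∈ {m_i−1, m_i, m_i+1} ∩ [−1, 1] = {-1, 0, 1} → 3 states.
Total: 3.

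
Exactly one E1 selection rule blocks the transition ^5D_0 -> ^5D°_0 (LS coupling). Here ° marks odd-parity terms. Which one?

Reading off the term symbols: S 2→2, L 2→2, J 0→0, parity even→odd.
Parity must change: even → odd — ok.
ΔS = 0: S: 2 → 2 — ok.
ΔL = 0, ±1 (not L=0↔0): L: 2 → 2, ΔL = +0 — ok.
ΔJ = 0, ±1 (not J=0↔0): J: 0 → 0, ΔJ = +0 — fails.

the J=0 ↔ J=0 exclusion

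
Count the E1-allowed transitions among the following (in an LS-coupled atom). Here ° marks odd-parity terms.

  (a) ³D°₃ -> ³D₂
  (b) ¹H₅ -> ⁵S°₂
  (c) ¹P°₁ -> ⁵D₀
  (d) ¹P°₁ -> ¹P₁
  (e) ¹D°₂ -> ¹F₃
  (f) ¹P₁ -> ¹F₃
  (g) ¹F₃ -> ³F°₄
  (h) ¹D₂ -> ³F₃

3

(a) allowed
(b) forbidden (ΔS, ΔL, ΔJ fail)
(c) forbidden (ΔS fails)
(d) allowed
(e) allowed
(f) forbidden (parity, ΔL, ΔJ fail)
(g) forbidden (ΔS fails)
(h) forbidden (parity, ΔS fail)
Total allowed: 3 of 8.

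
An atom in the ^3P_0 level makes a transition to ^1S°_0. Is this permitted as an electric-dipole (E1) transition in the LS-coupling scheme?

forbidden

Reading off the term symbols: S 1→0, L 1→0, J 0→0, parity even→odd.
Parity must change: even → odd — ✓.
ΔS = 0: S: 1 → 0 — ✗.
ΔL = 0, ±1 (not L=0↔0): L: 1 → 0, ΔL = -1 — ✓.
ΔJ = 0, ±1 (not J=0↔0): J: 0 → 0, ΔJ = +0 — ✗.
Rule(s) violated: ΔS, ΔJ.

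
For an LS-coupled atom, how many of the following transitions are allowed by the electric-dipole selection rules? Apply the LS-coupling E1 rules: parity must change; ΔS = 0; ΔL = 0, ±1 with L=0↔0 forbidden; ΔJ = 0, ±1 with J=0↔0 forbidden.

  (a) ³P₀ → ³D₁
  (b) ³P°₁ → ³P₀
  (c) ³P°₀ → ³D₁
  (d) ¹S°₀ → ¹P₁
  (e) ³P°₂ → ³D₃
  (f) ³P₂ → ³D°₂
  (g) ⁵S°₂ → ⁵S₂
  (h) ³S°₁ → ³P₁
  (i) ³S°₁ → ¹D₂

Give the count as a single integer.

(a) forbidden (parity fails)
(b) allowed
(c) allowed
(d) allowed
(e) allowed
(f) allowed
(g) forbidden (ΔL fails)
(h) allowed
(i) forbidden (ΔS, ΔL fail)
Total allowed: 6 of 9.

6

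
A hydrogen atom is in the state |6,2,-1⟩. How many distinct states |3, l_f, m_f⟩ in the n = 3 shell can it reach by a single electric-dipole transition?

E1 requires Δl = ±1, so l_f ∈ {1, 3}; with 0 ≤ l_f ≤ n_f−1 = 2, the allowed l_f values are {1}.
For l_f = 1: m_f ∈ {m_i−1, m_i, m_i+1} ∩ [−1, 1] = {-1, 0} → 2 states.
Total: 2.

2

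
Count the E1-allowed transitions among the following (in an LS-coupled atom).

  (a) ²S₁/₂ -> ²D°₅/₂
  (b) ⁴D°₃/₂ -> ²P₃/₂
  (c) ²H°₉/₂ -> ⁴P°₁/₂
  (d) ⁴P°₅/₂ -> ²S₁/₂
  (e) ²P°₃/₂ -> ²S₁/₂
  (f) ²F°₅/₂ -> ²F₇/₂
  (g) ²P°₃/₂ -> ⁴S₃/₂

2

(a) forbidden (ΔL, ΔJ fail)
(b) forbidden (ΔS fails)
(c) forbidden (parity, ΔS, ΔL, ΔJ fail)
(d) forbidden (ΔS, ΔJ fail)
(e) allowed
(f) allowed
(g) forbidden (ΔS fails)
Total allowed: 2 of 7.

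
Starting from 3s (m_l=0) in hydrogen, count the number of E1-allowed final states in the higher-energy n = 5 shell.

3

E1 requires Δl = ±1, so l_f ∈ {-1, 1}; with 0 ≤ l_f ≤ n_f−1 = 4, the allowed l_f values are {1}.
For l_f = 1: m_f ∈ {m_i−1, m_i, m_i+1} ∩ [−1, 1] = {-1, 0, 1} → 3 states.
Total: 3.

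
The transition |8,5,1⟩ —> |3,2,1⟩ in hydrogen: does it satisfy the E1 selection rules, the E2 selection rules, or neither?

neither

Δl = 2 − 5 = -3; l_i + l_f = 7.
Δm_l = +0.
E1 (Δl = ±1, |Δm_l| ≤ 1): not satisfied.
E2 (Δl = 0,±2, l_i+l_f ≥ 2, |Δm_l| ≤ 2): not satisfied.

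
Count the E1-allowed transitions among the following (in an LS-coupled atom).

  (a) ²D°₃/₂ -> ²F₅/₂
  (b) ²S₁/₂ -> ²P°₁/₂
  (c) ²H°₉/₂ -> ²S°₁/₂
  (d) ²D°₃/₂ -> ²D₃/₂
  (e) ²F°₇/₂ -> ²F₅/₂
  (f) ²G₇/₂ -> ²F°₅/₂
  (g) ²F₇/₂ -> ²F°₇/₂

(a) allowed
(b) allowed
(c) forbidden (parity, ΔL, ΔJ fail)
(d) allowed
(e) allowed
(f) allowed
(g) allowed
Total allowed: 6 of 7.

6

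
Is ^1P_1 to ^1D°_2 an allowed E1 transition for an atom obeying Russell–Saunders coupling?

allowed

Initial level: S=0, L=1, J=1, parity even. Final level: S=0, L=2, J=2, parity odd.
ΔL = 0, ±1 (not L=0↔0): L: 1 → 2, ΔL = +1 — ok.
ΔS = 0: S: 0 → 0 — ok.
ΔJ = 0, ±1 (not J=0↔0): J: 1 → 2, ΔJ = +1 — ok.
Parity must change: even → odd — ok.
All four E1 rules are satisfied.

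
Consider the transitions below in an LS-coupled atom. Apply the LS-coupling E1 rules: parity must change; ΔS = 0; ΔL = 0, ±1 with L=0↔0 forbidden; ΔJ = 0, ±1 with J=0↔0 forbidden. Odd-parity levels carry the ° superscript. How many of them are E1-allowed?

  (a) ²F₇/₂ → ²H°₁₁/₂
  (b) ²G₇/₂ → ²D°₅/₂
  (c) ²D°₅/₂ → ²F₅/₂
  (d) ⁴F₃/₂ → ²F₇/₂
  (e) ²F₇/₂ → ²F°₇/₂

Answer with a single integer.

2

(a) forbidden (ΔL, ΔJ fail)
(b) forbidden (ΔL fails)
(c) allowed
(d) forbidden (parity, ΔS, ΔJ fail)
(e) allowed
Total allowed: 2 of 5.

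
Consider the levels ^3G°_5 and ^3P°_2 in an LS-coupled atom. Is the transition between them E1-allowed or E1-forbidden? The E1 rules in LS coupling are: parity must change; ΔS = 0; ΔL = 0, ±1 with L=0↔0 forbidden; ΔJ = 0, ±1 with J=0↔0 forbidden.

Parity must change: odd → odd — ✗.
ΔS = 0: S: 1 → 1 — ✓.
ΔL = 0, ±1 (not L=0↔0): L: 4 → 1, ΔL = -3 — ✗.
ΔJ = 0, ±1 (not J=0↔0): J: 5 → 2, ΔJ = -3 — ✗.
Rule(s) violated: parity, ΔL, ΔJ.

forbidden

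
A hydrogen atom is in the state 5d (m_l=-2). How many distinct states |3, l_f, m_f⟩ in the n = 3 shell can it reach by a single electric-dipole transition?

E1 requires Δl = ±1, so l_f ∈ {1, 3}; with 0 ≤ l_f ≤ n_f−1 = 2, the allowed l_f values are {1}.
For l_f = 1: m_f ∈ {m_i−1, m_i, m_i+1} ∩ [−1, 1] = {-1} → 1 state.
Total: 1.

1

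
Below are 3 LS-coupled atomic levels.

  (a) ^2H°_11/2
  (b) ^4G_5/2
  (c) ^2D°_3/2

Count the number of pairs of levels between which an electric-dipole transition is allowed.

0

(a)–(b): forbidden (ΔS, ΔJ).
(a)–(c): forbidden (parity, ΔL, ΔJ).
(b)–(c): forbidden (ΔS, ΔL).
Allowed pairs: 0 of 3.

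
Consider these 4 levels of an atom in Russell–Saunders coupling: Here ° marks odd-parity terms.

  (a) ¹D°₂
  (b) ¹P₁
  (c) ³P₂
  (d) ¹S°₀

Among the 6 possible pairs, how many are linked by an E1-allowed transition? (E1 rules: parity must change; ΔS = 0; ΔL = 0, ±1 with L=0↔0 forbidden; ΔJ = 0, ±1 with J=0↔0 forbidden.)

2

(a)–(b): allowed.
(a)–(c): forbidden (ΔS).
(a)–(d): forbidden (parity, ΔL, ΔJ).
(b)–(c): forbidden (parity, ΔS).
(b)–(d): allowed.
(c)–(d): forbidden (ΔS, ΔJ).
Allowed pairs: 2 of 6.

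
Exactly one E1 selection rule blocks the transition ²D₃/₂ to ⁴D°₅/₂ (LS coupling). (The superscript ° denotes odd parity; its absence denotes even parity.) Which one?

ΔS = 0: S: 1/2 → 3/2 — fails.
ΔJ = 0, ±1 (not J=0↔0): J: 3/2 → 5/2, ΔJ = +1 — ok.
Parity must change: even → odd — ok.
ΔL = 0, ±1 (not L=0↔0): L: 2 → 2, ΔL = +0 — ok.

the ΔS = 0 rule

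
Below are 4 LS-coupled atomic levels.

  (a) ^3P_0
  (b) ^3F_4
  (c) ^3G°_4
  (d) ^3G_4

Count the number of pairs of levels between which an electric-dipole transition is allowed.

2

(a)–(b): forbidden (parity, ΔL, ΔJ).
(a)–(c): forbidden (ΔL, ΔJ).
(a)–(d): forbidden (parity, ΔL, ΔJ).
(b)–(c): allowed.
(b)–(d): forbidden (parity).
(c)–(d): allowed.
Allowed pairs: 2 of 6.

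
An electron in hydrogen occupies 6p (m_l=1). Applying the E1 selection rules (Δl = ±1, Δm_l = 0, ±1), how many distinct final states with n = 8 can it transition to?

E1 requires Δl = ±1, so l_f ∈ {0, 2}; with 0 ≤ l_f ≤ n_f−1 = 7, the allowed l_f values are {0, 2}.
For l_f = 0: m_f ∈ {m_i−1, m_i, m_i+1} ∩ [−0, 0] = {0} → 1 state.
For l_f = 2: m_f ∈ {m_i−1, m_i, m_i+1} ∩ [−2, 2] = {0, 1, 2} → 3 states.
Total: 4.

4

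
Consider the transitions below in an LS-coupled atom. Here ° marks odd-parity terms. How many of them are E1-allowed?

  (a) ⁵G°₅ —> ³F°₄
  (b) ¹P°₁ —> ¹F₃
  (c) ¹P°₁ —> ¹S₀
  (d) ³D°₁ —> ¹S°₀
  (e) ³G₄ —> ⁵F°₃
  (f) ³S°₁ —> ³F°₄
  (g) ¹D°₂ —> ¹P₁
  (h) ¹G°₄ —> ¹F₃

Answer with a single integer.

3

(a) forbidden (parity, ΔS fail)
(b) forbidden (ΔL, ΔJ fail)
(c) allowed
(d) forbidden (parity, ΔS, ΔL fail)
(e) forbidden (ΔS fails)
(f) forbidden (parity, ΔL, ΔJ fail)
(g) allowed
(h) allowed
Total allowed: 3 of 8.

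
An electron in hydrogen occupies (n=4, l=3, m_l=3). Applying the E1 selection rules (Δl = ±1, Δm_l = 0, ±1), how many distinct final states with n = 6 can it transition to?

4

E1 requires Δl = ±1, so l_f ∈ {2, 4}; with 0 ≤ l_f ≤ n_f−1 = 5, the allowed l_f values are {2, 4}.
For l_f = 2: m_f ∈ {m_i−1, m_i, m_i+1} ∩ [−2, 2] = {2} → 1 state.
For l_f = 4: m_f ∈ {m_i−1, m_i, m_i+1} ∩ [−4, 4] = {2, 3, 4} → 3 states.
Total: 4.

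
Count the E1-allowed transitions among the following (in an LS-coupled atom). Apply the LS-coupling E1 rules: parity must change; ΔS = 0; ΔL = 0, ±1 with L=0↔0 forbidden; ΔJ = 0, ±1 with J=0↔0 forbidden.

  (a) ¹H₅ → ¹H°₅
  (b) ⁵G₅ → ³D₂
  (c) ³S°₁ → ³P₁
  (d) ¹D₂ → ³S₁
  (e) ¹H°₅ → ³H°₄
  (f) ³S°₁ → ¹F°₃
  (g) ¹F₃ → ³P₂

(a) allowed
(b) forbidden (parity, ΔS, ΔL, ΔJ fail)
(c) allowed
(d) forbidden (parity, ΔS, ΔL fail)
(e) forbidden (parity, ΔS fail)
(f) forbidden (parity, ΔS, ΔL, ΔJ fail)
(g) forbidden (parity, ΔS, ΔL fail)
Total allowed: 2 of 7.

2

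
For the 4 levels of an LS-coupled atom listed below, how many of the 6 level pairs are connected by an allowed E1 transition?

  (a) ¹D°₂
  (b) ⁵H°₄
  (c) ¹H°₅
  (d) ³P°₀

0

(a)–(b): forbidden (parity, ΔS, ΔL, ΔJ).
(a)–(c): forbidden (parity, ΔL, ΔJ).
(a)–(d): forbidden (parity, ΔS, ΔJ).
(b)–(c): forbidden (parity, ΔS).
(b)–(d): forbidden (parity, ΔS, ΔL, ΔJ).
(c)–(d): forbidden (parity, ΔS, ΔL, ΔJ).
Allowed pairs: 0 of 6.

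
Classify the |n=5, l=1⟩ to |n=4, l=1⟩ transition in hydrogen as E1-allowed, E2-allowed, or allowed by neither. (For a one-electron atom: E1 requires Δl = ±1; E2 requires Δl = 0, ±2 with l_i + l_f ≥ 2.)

E2

Δl = 1 − 1 = +0; l_i + l_f = 2.
E1 (Δl = ±1): not satisfied.
E2 (Δl = 0,±2, l_i+l_f ≥ 2): satisfied.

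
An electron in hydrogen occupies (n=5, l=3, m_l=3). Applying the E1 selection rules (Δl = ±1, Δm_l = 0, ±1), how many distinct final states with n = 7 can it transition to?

4

E1 requires Δl = ±1, so l_f ∈ {2, 4}; with 0 ≤ l_f ≤ n_f−1 = 6, the allowed l_f values are {2, 4}.
For l_f = 2: m_f ∈ {m_i−1, m_i, m_i+1} ∩ [−2, 2] = {2} → 1 state.
For l_f = 4: m_f ∈ {m_i−1, m_i, m_i+1} ∩ [−4, 4] = {2, 3, 4} → 3 states.
Total: 4.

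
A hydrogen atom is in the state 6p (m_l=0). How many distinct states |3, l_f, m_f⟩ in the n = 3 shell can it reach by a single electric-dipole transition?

4

E1 requires Δl = ±1, so l_f ∈ {0, 2}; with 0 ≤ l_f ≤ n_f−1 = 2, the allowed l_f values are {0, 2}.
For l_f = 0: m_f ∈ {m_i−1, m_i, m_i+1} ∩ [−0, 0] = {0} → 1 state.
For l_f = 2: m_f ∈ {m_i−1, m_i, m_i+1} ∩ [−2, 2] = {-1, 0, 1} → 3 states.
Total: 4.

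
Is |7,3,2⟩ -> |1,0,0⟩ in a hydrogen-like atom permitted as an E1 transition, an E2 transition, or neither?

Δl = 0 − 3 = -3; l_i + l_f = 3.
Δm_l = -2.
E1 (Δl = ±1, |Δm_l| ≤ 1): not satisfied.
E2 (Δl = 0,±2, l_i+l_f ≥ 2, |Δm_l| ≤ 2): not satisfied.

neither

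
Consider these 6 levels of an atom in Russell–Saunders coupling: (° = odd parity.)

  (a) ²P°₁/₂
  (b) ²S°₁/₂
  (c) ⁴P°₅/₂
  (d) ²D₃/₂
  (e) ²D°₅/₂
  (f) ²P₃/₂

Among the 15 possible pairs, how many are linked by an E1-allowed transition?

(a)–(b): forbidden (parity).
(a)–(c): forbidden (parity, ΔS, ΔJ).
(a)–(d): allowed.
(a)–(e): forbidden (parity, ΔJ).
(a)–(f): allowed.
(b)–(c): forbidden (parity, ΔS, ΔJ).
(b)–(d): forbidden (ΔL).
(b)–(e): forbidden (parity, ΔL, ΔJ).
(b)–(f): allowed.
(c)–(d): forbidden (ΔS).
(c)–(e): forbidden (parity, ΔS).
(c)–(f): forbidden (ΔS).
(d)–(e): allowed.
(d)–(f): forbidden (parity).
(e)–(f): allowed.
Allowed pairs: 5 of 15.

5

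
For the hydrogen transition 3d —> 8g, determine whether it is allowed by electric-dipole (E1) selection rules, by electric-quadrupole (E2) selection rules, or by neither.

Δl = 4 − 2 = +2; l_i + l_f = 6.
E1 (Δl = ±1): not satisfied.
E2 (Δl = 0,±2, l_i+l_f ≥ 2): satisfied.

E2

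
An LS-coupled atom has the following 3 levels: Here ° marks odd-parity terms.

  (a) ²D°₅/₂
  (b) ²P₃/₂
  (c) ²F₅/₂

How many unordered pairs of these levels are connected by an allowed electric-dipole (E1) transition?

(a)–(b): allowed.
(a)–(c): allowed.
(b)–(c): forbidden (parity, ΔL).
Allowed pairs: 2 of 3.

2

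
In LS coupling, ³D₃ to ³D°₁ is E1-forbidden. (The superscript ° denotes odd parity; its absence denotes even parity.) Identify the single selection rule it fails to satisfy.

Initial level: S=1, L=2, J=3, parity even. Final level: S=1, L=2, J=1, parity odd.
Parity must change: even → odd — satisfied.
ΔS = 0: S: 1 → 1 — satisfied.
ΔL = 0, ±1 (not L=0↔0): L: 2 → 2, ΔL = +0 — satisfied.
ΔJ = 0, ±1 (not J=0↔0): J: 3 → 1, ΔJ = -2 — violated.

the ΔJ = 0, ±1 rule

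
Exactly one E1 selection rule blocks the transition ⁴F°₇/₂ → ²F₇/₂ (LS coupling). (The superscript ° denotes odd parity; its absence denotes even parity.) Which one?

Initial level: S=3/2, L=3, J=7/2, parity odd. Final level: S=1/2, L=3, J=7/2, parity even.
Parity must change: odd → even — satisfied.
ΔS = 0: S: 3/2 → 1/2 — violated.
ΔL = 0, ±1 (not L=0↔0): L: 3 → 3, ΔL = +0 — satisfied.
ΔJ = 0, ±1 (not J=0↔0): J: 7/2 → 7/2, ΔJ = +0 — satisfied.

the ΔS = 0 rule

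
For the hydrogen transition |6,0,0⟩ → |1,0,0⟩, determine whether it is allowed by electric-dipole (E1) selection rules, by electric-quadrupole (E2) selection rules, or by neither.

neither

Δl = 0 − 0 = +0; l_i + l_f = 0.
Δm_l = +0.
E1 (Δl = ±1, |Δm_l| ≤ 1): not satisfied.
E2 (Δl = 0,±2, l_i+l_f ≥ 2, |Δm_l| ≤ 2): not satisfied.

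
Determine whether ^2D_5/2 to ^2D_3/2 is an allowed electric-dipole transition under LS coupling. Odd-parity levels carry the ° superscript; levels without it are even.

forbidden

Parity must change: even → even — violated.
ΔS = 0: S: 1/2 → 1/2 — satisfied.
ΔL = 0, ±1 (not L=0↔0): L: 2 → 2, ΔL = +0 — satisfied.
ΔJ = 0, ±1 (not J=0↔0): J: 5/2 → 3/2, ΔJ = -1 — satisfied.
Rule(s) violated: parity.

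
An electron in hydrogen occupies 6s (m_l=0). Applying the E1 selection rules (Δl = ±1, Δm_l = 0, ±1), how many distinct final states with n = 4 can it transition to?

3

E1 requires Δl = ±1, so l_f ∈ {-1, 1}; with 0 ≤ l_f ≤ n_f−1 = 3, the allowed l_f values are {1}.
For l_f = 1: m_f ∈ {m_i−1, m_i, m_i+1} ∩ [−1, 1] = {-1, 0, 1} → 3 states.
Total: 3.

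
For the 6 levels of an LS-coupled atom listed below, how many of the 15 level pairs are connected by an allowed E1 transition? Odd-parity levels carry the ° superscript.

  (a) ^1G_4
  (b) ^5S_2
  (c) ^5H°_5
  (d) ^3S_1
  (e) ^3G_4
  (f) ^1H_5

(a)–(b): forbidden (parity, ΔS, ΔL, ΔJ).
(a)–(c): forbidden (ΔS).
(a)–(d): forbidden (parity, ΔS, ΔL, ΔJ).
(a)–(e): forbidden (parity, ΔS).
(a)–(f): forbidden (parity).
(b)–(c): forbidden (ΔL, ΔJ).
(b)–(d): forbidden (parity, ΔS, ΔL).
(b)–(e): forbidden (parity, ΔS, ΔL, ΔJ).
(b)–(f): forbidden (parity, ΔS, ΔL, ΔJ).
(c)–(d): forbidden (ΔS, ΔL, ΔJ).
(c)–(e): forbidden (ΔS).
(c)–(f): forbidden (ΔS).
(d)–(e): forbidden (parity, ΔL, ΔJ).
(d)–(f): forbidden (parity, ΔS, ΔL, ΔJ).
(e)–(f): forbidden (parity, ΔS).
Allowed pairs: 0 of 15.

0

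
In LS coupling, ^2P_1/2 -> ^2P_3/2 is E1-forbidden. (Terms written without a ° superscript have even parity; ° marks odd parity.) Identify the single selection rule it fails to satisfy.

parity

Parity must change: even → even — fails.
ΔS = 0: S: 1/2 → 1/2 — ok.
ΔL = 0, ±1 (not L=0↔0): L: 1 → 1, ΔL = +0 — ok.
ΔJ = 0, ±1 (not J=0↔0): J: 1/2 → 3/2, ΔJ = +1 — ok.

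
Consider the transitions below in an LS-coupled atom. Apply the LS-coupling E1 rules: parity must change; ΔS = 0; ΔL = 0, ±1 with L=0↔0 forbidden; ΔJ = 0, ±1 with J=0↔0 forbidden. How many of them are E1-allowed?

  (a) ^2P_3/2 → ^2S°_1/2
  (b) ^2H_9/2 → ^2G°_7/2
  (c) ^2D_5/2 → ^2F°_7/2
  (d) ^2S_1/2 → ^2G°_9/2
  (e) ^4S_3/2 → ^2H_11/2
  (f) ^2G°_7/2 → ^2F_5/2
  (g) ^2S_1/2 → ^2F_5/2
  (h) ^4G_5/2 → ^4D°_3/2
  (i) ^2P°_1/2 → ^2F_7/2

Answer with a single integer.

(a) allowed
(b) allowed
(c) allowed
(d) forbidden (ΔL, ΔJ fail)
(e) forbidden (parity, ΔS, ΔL, ΔJ fail)
(f) allowed
(g) forbidden (parity, ΔL, ΔJ fail)
(h) forbidden (ΔL fails)
(i) forbidden (ΔL, ΔJ fail)
Total allowed: 4 of 9.

4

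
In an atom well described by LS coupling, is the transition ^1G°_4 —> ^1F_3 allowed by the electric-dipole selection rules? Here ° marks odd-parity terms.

Initial level: S=0, L=4, J=4, parity odd. Final level: S=0, L=3, J=3, parity even.
ΔJ = 0, ±1 (not J=0↔0): J: 4 → 3, ΔJ = -1 — satisfied.
ΔS = 0: S: 0 → 0 — satisfied.
ΔL = 0, ±1 (not L=0↔0): L: 4 → 3, ΔL = -1 — satisfied.
Parity must change: odd → even — satisfied.
All four E1 rules are satisfied.

allowed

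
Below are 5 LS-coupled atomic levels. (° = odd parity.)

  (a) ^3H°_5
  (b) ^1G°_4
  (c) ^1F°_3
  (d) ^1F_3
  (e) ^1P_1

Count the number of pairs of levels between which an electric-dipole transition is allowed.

2

(a)–(b): forbidden (parity, ΔS).
(a)–(c): forbidden (parity, ΔS, ΔL, ΔJ).
(a)–(d): forbidden (ΔS, ΔL, ΔJ).
(a)–(e): forbidden (ΔS, ΔL, ΔJ).
(b)–(c): forbidden (parity).
(b)–(d): allowed.
(b)–(e): forbidden (ΔL, ΔJ).
(c)–(d): allowed.
(c)–(e): forbidden (ΔL, ΔJ).
(d)–(e): forbidden (parity, ΔL, ΔJ).
Allowed pairs: 2 of 10.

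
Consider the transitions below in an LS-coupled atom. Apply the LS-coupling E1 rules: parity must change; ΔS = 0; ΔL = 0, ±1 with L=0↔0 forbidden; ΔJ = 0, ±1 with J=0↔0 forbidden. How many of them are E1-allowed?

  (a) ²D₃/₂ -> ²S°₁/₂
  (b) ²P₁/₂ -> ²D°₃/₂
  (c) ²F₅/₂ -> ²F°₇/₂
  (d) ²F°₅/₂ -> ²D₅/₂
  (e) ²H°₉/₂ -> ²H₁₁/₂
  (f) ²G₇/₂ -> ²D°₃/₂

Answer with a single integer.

4

(a) forbidden (ΔL fails)
(b) allowed
(c) allowed
(d) allowed
(e) allowed
(f) forbidden (ΔL, ΔJ fail)
Total allowed: 4 of 6.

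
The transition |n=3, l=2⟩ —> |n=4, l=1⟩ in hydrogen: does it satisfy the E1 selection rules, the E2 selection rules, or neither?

E1

Δl = 1 − 2 = -1; l_i + l_f = 3.
E1 (Δl = ±1): satisfied.
E2 (Δl = 0,±2, l_i+l_f ≥ 2): not satisfied.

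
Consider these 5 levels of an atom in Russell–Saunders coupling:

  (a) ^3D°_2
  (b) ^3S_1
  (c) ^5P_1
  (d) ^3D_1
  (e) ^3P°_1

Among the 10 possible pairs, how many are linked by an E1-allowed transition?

(a)–(b): forbidden (ΔL).
(a)–(c): forbidden (ΔS).
(a)–(d): allowed.
(a)–(e): forbidden (parity).
(b)–(c): forbidden (parity, ΔS).
(b)–(d): forbidden (parity, ΔL).
(b)–(e): allowed.
(c)–(d): forbidden (parity, ΔS).
(c)–(e): forbidden (ΔS).
(d)–(e): allowed.
Allowed pairs: 3 of 10.

3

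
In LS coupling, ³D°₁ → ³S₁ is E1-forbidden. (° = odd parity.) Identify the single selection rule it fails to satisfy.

Reading off the term symbols: S 1→1, L 2→0, J 1→1, parity odd→even.
Parity must change: odd → even — ✓.
ΔS = 0: S: 1 → 1 — ✓.
ΔL = 0, ±1 (not L=0↔0): L: 2 → 0, ΔL = -2 — ✗.
ΔJ = 0, ±1 (not J=0↔0): J: 1 → 1, ΔJ = +0 — ✓.

the ΔL = 0, ±1 rule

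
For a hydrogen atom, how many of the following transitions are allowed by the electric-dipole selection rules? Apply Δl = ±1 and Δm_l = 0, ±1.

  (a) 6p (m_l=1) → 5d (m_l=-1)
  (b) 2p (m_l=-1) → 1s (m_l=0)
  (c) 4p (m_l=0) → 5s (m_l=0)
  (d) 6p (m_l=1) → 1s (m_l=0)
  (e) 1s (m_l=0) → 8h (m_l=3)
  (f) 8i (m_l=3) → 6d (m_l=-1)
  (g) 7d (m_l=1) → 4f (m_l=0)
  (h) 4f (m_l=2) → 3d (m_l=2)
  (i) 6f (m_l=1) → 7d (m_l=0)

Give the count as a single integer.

(a) forbidden — Δm_l = -2 (E1 requires Δm_l = 0, ±1)
(b) allowed
(c) allowed
(d) allowed
(e) forbidden — Δl = +5 (E1 requires Δl = ±1); Δm_l = +3 (E1 requires Δm_l = 0, ±1)
(f) forbidden — Δl = -4 (E1 requires Δl = ±1); Δm_l = -4 (E1 requires Δm_l = 0, ±1)
(g) allowed
(h) allowed
(i) allowed
Total allowed: 6 of 9.

6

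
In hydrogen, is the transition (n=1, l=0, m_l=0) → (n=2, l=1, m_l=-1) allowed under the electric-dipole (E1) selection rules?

l: 0 → 1 (Δl = +1). Δl = ±1 ok.
Δm_l = -1 − (0) = -1. E1 requires Δm_l = 0, ±1: ok.
All E1 selection rules are satisfied.

allowed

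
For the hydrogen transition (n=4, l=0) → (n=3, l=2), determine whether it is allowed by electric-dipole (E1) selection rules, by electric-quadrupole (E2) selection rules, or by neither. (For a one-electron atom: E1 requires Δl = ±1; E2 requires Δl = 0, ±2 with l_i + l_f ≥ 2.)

E2

Δl = 2 − 0 = +2; l_i + l_f = 2.
E1 (Δl = ±1): not satisfied.
E2 (Δl = 0,±2, l_i+l_f ≥ 2): satisfied.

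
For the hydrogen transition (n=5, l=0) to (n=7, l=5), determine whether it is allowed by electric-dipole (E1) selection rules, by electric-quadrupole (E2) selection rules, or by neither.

Δl = 5 − 0 = +5; l_i + l_f = 5.
E1 (Δl = ±1): not satisfied.
E2 (Δl = 0,±2, l_i+l_f ≥ 2): not satisfied.

neither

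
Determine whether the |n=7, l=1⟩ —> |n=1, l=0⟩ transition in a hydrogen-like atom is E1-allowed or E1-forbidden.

l: 1 → 0 (Δl = -1). Δl = ±1 ✓.
All E1 selection rules are satisfied.

allowed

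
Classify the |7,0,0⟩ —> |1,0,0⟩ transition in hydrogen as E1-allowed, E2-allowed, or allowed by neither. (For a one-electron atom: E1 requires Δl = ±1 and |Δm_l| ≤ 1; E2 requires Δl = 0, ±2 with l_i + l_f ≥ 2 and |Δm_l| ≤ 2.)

Δl = 0 − 0 = +0; l_i + l_f = 0.
Δm_l = +0.
E1 (Δl = ±1, |Δm_l| ≤ 1): not satisfied.
E2 (Δl = 0,±2, l_i+l_f ≥ 2, |Δm_l| ≤ 2): not satisfied.

neither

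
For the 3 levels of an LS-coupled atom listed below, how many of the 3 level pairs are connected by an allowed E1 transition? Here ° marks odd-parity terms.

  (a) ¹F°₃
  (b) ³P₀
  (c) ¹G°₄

(a)–(b): forbidden (ΔS, ΔL, ΔJ).
(a)–(c): forbidden (parity).
(b)–(c): forbidden (ΔS, ΔL, ΔJ).
Allowed pairs: 0 of 3.

0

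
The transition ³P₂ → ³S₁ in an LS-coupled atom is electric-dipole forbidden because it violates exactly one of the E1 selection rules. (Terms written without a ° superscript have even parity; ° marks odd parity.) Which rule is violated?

Parity must change: even → even — fails.
ΔS = 0: S: 1 → 1 — passes.
ΔL = 0, ±1 (not L=0↔0): L: 1 → 0, ΔL = -1 — passes.
ΔJ = 0, ±1 (not J=0↔0): J: 2 → 1, ΔJ = -1 — passes.

parity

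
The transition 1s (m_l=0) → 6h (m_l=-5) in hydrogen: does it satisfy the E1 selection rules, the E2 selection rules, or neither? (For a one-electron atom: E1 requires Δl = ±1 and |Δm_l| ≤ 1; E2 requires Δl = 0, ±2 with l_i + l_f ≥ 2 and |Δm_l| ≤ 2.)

neither

Δl = 5 − 0 = +5; l_i + l_f = 5.
Δm_l = -5.
E1 (Δl = ±1, |Δm_l| ≤ 1): not satisfied.
E2 (Δl = 0,±2, l_i+l_f ≥ 2, |Δm_l| ≤ 2): not satisfied.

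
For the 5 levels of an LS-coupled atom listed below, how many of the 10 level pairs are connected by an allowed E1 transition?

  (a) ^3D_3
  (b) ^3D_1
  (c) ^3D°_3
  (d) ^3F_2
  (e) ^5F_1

2

(a)–(b): forbidden (parity, ΔJ).
(a)–(c): allowed.
(a)–(d): forbidden (parity).
(a)–(e): forbidden (parity, ΔS, ΔJ).
(b)–(c): forbidden (ΔJ).
(b)–(d): forbidden (parity).
(b)–(e): forbidden (parity, ΔS).
(c)–(d): allowed.
(c)–(e): forbidden (ΔS, ΔJ).
(d)–(e): forbidden (parity, ΔS).
Allowed pairs: 2 of 10.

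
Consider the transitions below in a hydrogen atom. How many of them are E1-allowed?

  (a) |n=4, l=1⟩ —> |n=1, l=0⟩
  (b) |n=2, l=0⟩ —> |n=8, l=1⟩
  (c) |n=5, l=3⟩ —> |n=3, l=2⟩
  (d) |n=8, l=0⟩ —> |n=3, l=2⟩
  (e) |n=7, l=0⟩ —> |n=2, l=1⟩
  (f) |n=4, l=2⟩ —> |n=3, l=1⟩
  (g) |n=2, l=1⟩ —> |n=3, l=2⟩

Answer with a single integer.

(a) allowed
(b) allowed
(c) allowed
(d) forbidden — Δl = +2 (E1 requires Δl = ±1)
(e) allowed
(f) allowed
(g) allowed
Total allowed: 6 of 7.

6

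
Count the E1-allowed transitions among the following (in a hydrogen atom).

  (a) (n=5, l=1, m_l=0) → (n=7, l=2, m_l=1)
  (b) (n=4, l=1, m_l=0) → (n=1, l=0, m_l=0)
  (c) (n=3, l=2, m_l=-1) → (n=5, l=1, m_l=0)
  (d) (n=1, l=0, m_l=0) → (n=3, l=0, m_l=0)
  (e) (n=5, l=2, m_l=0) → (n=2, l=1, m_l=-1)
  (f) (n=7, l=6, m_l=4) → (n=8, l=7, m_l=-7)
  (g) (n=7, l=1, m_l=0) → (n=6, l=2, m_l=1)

5

(a) allowed
(b) allowed
(c) allowed
(d) forbidden — Δl = +0 (E1 requires Δl = ±1)
(e) allowed
(f) forbidden — Δm_l = -11 (E1 requires Δm_l = 0, ±1)
(g) allowed
Total allowed: 5 of 7.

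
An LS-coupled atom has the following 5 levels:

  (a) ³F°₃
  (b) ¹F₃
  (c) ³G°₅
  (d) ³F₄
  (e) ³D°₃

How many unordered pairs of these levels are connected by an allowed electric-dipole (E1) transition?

(a)–(b): forbidden (ΔS).
(a)–(c): forbidden (parity, ΔJ).
(a)–(d): allowed.
(a)–(e): forbidden (parity).
(b)–(c): forbidden (ΔS, ΔJ).
(b)–(d): forbidden (parity, ΔS).
(b)–(e): forbidden (ΔS).
(c)–(d): allowed.
(c)–(e): forbidden (parity, ΔL, ΔJ).
(d)–(e): allowed.
Allowed pairs: 3 of 10.

3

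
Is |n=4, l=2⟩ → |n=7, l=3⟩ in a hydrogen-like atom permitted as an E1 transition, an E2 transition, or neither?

Δl = 3 − 2 = +1; l_i + l_f = 5.
E1 (Δl = ±1): satisfied.
E2 (Δl = 0,±2, l_i+l_f ≥ 2): not satisfied.

E1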